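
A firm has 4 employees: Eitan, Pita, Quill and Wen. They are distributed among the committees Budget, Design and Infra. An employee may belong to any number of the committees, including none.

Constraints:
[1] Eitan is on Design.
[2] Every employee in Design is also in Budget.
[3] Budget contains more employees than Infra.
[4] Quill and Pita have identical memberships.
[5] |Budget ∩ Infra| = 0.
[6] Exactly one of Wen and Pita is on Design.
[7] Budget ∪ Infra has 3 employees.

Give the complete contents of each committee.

Budget = {Eitan, Pita, Quill}; Design = {Eitan, Pita, Quill}; Infra = {}

From (1): Eitan ∈ Design.
(2) with Eitan ∈ Design: Eitan ∈ Budget.
Suppose Eitan ∈ Infra: no assignment then satisfies all the clues, so Eitan ∉ Infra.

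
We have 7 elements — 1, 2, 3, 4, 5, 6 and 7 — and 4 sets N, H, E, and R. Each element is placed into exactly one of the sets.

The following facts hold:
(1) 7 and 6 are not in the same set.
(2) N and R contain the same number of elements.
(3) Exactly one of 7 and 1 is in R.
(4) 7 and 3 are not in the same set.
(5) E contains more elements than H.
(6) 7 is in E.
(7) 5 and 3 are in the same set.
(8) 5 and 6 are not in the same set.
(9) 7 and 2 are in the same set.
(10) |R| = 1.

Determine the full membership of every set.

N = {6}; H = {3, 5}; E = {2, 4, 7}; R = {1}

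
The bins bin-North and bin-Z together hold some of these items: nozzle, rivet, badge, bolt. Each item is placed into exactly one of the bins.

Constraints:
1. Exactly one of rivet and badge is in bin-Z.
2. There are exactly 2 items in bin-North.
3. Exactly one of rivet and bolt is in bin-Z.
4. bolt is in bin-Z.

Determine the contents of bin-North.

bin-North = {nozzle, rivet}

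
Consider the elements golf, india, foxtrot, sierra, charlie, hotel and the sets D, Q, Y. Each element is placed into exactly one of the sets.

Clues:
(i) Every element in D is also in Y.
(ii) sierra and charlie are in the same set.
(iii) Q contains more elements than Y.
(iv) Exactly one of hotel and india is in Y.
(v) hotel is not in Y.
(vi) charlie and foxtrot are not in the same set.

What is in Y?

Y = {foxtrot, india}

From (v): hotel ∉ Y.
(i) contrapositive: hotel ∉ D.
(iv) (exactly one): india ∈ Y.
Only one set left: hotel ∈ Q.
Suppose golf ∈ Y: no assignment then satisfies all the clues, so golf ∉ Y.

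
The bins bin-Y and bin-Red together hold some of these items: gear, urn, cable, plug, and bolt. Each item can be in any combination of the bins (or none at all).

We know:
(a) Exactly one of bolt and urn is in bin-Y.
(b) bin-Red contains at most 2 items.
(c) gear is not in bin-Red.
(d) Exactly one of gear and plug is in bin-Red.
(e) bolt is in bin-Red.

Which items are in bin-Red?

From (c): gear ∉ bin-Red.
From (e): bolt ∈ bin-Red.
(d) (exactly one): plug ∈ bin-Red.
(b): bin-Red already has 2, so the rest are out.

bin-Red = {bolt, plug}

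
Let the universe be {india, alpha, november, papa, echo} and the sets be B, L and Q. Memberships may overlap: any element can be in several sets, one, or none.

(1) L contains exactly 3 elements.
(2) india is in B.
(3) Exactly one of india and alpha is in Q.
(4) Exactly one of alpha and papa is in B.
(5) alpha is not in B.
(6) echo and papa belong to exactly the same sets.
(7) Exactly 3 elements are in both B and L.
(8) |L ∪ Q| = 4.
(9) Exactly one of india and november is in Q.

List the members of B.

B = {echo, india, november, papa}

From (2): india ∈ B.
From (5): alpha ∉ B.
(4) (exactly one): papa ∈ B.
(6): echo matches papa: echo ∈ B.
Suppose november ∉ B: no assignment then satisfies all the clues, so november ∈ B.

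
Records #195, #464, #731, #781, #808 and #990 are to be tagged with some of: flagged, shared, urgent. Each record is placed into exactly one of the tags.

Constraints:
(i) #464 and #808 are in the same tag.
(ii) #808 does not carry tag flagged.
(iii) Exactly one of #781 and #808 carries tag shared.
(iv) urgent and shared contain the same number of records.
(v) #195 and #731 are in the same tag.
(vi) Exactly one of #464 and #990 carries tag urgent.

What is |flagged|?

2

From (ii): #808 ∉ flagged.
(i): #464 matches #808: #464 ∉ flagged.
Suppose #195 ∉ flagged: no assignment then satisfies all the clues, so #195 ∈ flagged.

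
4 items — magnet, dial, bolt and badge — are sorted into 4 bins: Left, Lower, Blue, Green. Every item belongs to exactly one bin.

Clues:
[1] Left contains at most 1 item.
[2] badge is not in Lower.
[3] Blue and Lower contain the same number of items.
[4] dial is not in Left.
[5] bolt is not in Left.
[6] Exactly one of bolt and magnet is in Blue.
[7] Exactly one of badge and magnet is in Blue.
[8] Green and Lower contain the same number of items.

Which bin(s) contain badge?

badge: Left

From (2): badge ∉ Lower.
From (4): dial ∉ Left.
From (5): bolt ∉ Left.
Suppose badge ∉ Left: no assignment then satisfies all the clues, so badge ∈ Left.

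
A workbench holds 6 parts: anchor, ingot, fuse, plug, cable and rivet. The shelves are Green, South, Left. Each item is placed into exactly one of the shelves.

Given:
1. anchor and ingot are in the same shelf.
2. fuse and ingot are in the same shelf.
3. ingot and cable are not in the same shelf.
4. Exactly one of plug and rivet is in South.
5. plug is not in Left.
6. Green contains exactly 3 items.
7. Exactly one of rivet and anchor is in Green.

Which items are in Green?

Green = {anchor, fuse, ingot}

From (5): plug ∉ Left.
Suppose anchor ∉ Green: no assignment then satisfies all the clues, so anchor ∈ Green.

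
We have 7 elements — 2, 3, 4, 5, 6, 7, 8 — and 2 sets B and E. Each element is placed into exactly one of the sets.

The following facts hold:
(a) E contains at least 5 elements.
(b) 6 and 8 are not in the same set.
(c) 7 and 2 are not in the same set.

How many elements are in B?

2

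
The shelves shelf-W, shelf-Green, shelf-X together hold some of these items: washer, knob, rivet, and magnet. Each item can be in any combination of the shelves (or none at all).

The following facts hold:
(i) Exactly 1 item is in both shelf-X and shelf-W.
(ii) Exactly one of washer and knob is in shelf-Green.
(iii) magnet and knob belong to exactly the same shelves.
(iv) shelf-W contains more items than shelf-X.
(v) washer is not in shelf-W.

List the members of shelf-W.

shelf-W = {knob, magnet, rivet}

From (v): washer ∉ shelf-W.
Suppose knob ∉ shelf-W: no assignment then satisfies all the clues, so knob ∈ shelf-W.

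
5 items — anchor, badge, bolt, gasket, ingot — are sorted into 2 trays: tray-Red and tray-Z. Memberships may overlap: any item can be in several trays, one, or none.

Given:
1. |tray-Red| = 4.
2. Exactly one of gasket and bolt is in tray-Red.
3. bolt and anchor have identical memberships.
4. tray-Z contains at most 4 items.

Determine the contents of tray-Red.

tray-Red = {anchor, badge, bolt, ingot}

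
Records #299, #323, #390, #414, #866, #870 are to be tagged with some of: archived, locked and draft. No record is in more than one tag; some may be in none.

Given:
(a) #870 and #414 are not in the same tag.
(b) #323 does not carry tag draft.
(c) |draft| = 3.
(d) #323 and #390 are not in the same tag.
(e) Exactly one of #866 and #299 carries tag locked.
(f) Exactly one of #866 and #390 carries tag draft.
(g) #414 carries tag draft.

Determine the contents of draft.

draft = {#299, #390, #414}

From (b): #323 ∉ draft.
From (g): #414 ∈ draft.
(a): #870 ∉ draft.
Suppose #299 ∉ draft: no assignment then satisfies all the clues, so #299 ∈ draft.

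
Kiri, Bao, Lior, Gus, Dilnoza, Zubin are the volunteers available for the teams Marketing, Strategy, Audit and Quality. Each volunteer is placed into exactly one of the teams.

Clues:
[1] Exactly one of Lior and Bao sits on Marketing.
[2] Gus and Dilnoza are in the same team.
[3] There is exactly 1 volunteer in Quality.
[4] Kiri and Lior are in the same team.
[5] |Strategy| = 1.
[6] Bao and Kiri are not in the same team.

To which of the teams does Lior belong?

Lior: Marketing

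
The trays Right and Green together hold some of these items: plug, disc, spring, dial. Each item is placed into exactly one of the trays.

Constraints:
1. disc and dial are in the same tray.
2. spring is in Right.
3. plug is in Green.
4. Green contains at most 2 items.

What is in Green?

Green = {plug}

From (2): spring ∈ Right.
From (3): plug ∈ Green.
Suppose disc ∈ Green: no assignment then satisfies all the clues, so disc ∉ Green.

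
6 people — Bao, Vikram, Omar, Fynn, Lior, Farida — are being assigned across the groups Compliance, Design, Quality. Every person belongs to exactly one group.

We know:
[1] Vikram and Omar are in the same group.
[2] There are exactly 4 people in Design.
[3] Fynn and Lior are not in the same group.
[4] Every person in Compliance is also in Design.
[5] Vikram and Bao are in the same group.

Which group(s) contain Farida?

Farida: Quality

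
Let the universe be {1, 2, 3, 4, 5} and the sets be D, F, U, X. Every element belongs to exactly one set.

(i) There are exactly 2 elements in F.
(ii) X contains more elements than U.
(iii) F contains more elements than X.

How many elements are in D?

2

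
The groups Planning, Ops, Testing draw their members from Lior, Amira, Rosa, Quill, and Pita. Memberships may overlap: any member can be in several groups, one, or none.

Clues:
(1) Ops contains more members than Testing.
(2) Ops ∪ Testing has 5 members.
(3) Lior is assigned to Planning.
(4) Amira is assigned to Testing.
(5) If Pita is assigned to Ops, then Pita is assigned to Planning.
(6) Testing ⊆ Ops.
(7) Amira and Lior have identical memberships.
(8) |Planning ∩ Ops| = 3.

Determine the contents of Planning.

Planning = {Amira, Lior, Pita}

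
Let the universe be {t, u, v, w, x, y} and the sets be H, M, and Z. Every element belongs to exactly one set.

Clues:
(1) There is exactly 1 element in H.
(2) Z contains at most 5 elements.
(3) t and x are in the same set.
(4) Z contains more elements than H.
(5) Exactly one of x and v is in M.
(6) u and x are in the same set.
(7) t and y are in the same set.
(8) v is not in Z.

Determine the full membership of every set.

H = {w}; M = {v}; Z = {t, u, x, y}

From (8): v ∉ Z.
Suppose t ∈ H: no assignment then satisfies all the clues, so t ∉ H.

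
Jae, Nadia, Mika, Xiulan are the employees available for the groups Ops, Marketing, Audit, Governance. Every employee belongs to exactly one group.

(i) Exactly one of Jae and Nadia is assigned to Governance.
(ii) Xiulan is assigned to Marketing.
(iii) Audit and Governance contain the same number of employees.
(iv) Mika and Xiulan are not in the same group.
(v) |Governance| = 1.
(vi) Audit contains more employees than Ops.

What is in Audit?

Audit = {Mika}

From (ii): Xiulan ∈ Marketing.
(iv): Mika ∉ Marketing.
Suppose Jae ∈ Audit: no assignment then satisfies all the clues, so Jae ∉ Audit.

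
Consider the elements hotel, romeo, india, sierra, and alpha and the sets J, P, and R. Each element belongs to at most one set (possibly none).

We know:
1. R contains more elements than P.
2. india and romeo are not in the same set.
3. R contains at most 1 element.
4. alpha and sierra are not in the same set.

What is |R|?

1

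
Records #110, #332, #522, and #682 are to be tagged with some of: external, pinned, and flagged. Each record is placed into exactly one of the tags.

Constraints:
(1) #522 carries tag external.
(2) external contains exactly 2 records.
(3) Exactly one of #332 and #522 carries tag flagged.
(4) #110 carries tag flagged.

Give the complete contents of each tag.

From (1): #522 ∈ external.
From (4): #110 ∈ flagged.
(3) (exactly one): #332 ∈ flagged.
(2): only 2 candidates remain for external, so all are in.

external = {#522, #682}; pinned = {}; flagged = {#110, #332}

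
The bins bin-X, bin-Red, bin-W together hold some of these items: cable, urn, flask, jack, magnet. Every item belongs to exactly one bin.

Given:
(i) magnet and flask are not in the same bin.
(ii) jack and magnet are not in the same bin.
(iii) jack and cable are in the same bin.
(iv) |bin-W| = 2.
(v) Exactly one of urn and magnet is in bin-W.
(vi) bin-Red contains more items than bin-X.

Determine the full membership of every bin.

bin-X = {magnet}; bin-Red = {cable, jack}; bin-W = {flask, urn}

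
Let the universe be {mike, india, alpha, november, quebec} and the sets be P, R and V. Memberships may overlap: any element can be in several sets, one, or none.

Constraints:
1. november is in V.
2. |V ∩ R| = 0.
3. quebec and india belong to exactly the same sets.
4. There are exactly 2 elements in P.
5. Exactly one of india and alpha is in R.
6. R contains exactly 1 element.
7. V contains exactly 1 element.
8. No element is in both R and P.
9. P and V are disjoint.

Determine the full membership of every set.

P = {india, quebec}; R = {alpha}; V = {november}

From (1): november ∈ V.
(7): V already has 1, so the rest are out.
(9) (disjoint): november ∉ P.
Suppose mike ∈ P: no assignment then satisfies all the clues, so mike ∉ P.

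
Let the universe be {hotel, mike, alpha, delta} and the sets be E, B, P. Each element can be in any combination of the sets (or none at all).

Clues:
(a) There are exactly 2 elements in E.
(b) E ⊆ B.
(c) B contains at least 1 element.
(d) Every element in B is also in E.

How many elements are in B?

2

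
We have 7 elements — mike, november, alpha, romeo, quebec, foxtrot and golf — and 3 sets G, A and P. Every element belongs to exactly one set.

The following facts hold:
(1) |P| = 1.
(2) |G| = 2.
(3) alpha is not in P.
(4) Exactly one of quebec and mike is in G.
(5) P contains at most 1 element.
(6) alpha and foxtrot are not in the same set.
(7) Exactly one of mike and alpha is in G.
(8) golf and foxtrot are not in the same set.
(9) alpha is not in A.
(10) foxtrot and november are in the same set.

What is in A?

A = {foxtrot, mike, november, romeo}

From (3): alpha ∉ P.
From (9): alpha ∉ A.
Only one set left: alpha ∈ G.
(6): foxtrot ∉ G.
(7) (exactly one): mike ∉ G.
(10): november matches foxtrot: november ∉ G.
(4) (exactly one): quebec ∈ G.
(2): G already has 2, so the rest are out.
Suppose mike ∉ A: no assignment then satisfies all the clues, so mike ∈ A.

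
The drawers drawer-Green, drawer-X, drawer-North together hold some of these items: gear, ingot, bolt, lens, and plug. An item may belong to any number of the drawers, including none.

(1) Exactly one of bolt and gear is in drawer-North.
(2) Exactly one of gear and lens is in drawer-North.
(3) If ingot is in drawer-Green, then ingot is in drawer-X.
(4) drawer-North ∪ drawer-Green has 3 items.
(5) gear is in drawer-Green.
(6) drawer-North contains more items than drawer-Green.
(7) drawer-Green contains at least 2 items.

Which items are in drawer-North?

drawer-North = {gear, ingot, plug}

From (5): gear ∈ drawer-Green.
Suppose gear ∉ drawer-North: no assignment then satisfies all the clues, so gear ∈ drawer-North.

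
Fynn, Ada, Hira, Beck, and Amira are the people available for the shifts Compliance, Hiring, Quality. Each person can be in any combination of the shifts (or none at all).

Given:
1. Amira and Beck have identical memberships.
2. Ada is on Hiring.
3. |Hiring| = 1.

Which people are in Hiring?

From (2): Ada ∈ Hiring.
(3): Hiring already has 1, so the rest are out.

Hiring = {Ada}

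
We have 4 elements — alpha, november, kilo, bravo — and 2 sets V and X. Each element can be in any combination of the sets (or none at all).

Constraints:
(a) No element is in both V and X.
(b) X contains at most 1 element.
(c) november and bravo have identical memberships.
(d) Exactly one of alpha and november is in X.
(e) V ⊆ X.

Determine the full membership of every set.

V = {}; X = {alpha}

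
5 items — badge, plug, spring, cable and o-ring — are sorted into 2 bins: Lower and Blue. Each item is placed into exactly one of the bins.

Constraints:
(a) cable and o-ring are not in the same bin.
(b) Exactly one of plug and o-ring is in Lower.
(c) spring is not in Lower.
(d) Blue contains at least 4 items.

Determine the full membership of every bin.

Lower = {o-ring}; Blue = {badge, cable, plug, spring}

From (c): spring ∉ Lower.
Only one bin left: spring ∈ Blue.
Suppose badge ∈ Lower: no assignment then satisfies all the clues, so badge ∉ Lower.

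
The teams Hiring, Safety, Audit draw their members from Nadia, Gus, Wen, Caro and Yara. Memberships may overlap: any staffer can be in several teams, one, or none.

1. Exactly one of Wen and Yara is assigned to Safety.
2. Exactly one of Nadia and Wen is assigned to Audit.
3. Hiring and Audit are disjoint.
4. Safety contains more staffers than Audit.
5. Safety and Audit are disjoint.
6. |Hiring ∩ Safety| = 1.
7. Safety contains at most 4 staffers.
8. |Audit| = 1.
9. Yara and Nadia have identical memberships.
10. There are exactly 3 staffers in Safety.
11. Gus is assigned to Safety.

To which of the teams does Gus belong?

From (11): Gus ∈ Safety.
(5) (disjoint): Gus ∉ Audit.
Suppose Gus ∉ Hiring: no assignment then satisfies all the clues, so Gus ∈ Hiring.

Gus: Hiring, Safety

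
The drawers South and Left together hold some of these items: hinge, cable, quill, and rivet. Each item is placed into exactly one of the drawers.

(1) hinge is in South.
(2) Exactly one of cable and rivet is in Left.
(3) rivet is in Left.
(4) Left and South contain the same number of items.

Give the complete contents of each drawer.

South = {cable, hinge}; Left = {quill, rivet}

From (1): hinge ∈ South.
From (3): rivet ∈ Left.
(2) (exactly one): cable ∉ Left.
Only one drawer left: cable ∈ South.
Suppose quill ∈ South: no assignment then satisfies all the clues, so quill ∉ South.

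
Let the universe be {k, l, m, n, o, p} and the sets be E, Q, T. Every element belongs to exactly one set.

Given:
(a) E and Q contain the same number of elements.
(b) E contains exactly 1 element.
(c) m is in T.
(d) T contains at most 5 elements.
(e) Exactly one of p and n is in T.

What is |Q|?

1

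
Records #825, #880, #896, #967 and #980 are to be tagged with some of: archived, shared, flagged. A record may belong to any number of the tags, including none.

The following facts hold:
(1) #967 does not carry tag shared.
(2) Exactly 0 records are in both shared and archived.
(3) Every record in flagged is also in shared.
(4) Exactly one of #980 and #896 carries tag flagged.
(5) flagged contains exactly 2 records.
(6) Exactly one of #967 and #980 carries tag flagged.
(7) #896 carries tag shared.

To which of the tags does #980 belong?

#980: flagged, shared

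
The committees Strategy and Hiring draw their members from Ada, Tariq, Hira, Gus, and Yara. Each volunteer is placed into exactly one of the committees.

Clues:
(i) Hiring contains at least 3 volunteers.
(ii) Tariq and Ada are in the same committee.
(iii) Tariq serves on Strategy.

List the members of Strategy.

Strategy = {Ada, Tariq}

From (iii): Tariq ∈ Strategy.
(ii): Ada matches Tariq: Ada ∈ Strategy.
(i): only 3 candidates remain for Hiring, so all are in.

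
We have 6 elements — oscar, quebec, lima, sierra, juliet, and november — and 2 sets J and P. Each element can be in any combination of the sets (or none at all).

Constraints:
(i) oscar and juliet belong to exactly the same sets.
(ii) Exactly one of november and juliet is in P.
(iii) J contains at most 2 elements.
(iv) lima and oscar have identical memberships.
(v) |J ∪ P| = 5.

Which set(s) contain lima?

lima: P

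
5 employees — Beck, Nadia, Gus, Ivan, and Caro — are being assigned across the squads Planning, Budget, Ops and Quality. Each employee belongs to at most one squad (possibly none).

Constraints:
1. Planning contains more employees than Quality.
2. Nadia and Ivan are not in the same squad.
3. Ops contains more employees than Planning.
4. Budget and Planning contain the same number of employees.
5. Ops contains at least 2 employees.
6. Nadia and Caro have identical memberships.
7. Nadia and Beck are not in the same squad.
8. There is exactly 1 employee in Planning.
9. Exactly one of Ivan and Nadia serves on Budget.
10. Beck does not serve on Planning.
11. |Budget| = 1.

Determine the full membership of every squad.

Planning = {Gus}; Budget = {Ivan}; Ops = {Caro, Nadia}; Quality = {}

From (10): Beck ∉ Planning.
Suppose Beck ∈ Budget: no assignment then satisfies all the clues, so Beck ∉ Budget.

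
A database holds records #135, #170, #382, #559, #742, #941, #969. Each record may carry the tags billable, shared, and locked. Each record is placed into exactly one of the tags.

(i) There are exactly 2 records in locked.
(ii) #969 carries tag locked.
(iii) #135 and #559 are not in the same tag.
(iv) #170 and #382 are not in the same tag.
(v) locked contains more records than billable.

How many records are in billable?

1

From (ii): #969 ∈ locked.
Suppose #742 ∈ billable: no assignment then satisfies all the clues, so #742 ∉ billable.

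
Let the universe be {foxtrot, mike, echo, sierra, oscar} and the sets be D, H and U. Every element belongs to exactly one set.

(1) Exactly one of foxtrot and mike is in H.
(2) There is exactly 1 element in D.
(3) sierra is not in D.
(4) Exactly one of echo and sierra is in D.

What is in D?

From (3): sierra ∉ D.
(4) (exactly one): echo ∈ D.
(2): D already has 1, so the rest are out.

D = {echo}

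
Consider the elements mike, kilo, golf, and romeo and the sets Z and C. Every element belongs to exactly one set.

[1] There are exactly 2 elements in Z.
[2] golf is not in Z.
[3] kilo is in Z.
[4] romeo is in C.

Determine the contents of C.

From (2): golf ∉ Z.
From (3): kilo ∈ Z.
From (4): romeo ∈ C.
(1): only 2 candidates remain for Z, so all are in.
Only one set left: golf ∈ C.

C = {golf, romeo}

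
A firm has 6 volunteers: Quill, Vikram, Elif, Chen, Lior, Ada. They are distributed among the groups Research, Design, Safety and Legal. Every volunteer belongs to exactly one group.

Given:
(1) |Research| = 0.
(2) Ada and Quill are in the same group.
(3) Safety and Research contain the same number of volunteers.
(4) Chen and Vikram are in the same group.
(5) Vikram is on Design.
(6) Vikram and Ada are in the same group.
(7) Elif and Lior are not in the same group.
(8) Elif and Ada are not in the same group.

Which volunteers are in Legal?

Legal = {Elif}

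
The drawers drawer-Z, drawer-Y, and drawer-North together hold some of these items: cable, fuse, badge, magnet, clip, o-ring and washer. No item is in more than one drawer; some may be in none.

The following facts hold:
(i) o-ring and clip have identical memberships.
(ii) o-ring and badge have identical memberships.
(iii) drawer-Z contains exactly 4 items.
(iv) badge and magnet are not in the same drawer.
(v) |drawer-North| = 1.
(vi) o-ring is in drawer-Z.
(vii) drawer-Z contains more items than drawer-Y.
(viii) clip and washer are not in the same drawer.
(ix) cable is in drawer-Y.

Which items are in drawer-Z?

From (vi): o-ring ∈ drawer-Z.
From (ix): cable ∈ drawer-Y.
(i): clip matches o-ring: clip ∈ drawer-Z.
(ii): badge matches o-ring: badge ∈ drawer-Z.
(iv): magnet ∉ drawer-Z.
(viii): washer ∉ drawer-Z.
(iii): only 4 candidates remain for drawer-Z, so all are in.

drawer-Z = {badge, clip, fuse, o-ring}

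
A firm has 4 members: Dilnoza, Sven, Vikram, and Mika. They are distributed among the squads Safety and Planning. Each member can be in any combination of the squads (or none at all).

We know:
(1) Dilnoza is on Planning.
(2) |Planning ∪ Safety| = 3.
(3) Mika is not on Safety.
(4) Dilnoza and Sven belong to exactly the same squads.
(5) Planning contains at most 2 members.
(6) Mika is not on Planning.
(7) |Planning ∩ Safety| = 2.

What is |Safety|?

3

From (1): Dilnoza ∈ Planning.
From (3): Mika ∉ Safety.
From (6): Mika ∉ Planning.
(4): Sven matches Dilnoza: Sven ∈ Planning.
(5): Planning already has 2, so the rest are out.
Suppose Dilnoza ∉ Safety: no assignment then satisfies all the clues, so Dilnoza ∈ Safety.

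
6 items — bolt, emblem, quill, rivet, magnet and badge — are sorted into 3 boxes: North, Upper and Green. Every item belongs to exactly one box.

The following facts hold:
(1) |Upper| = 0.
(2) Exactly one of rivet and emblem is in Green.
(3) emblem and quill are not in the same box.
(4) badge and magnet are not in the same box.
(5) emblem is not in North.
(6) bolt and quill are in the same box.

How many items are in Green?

2

From (5): emblem ∉ North.
(1): Upper already has 0, so the rest are out.
Only one box left: emblem ∈ Green.
(2) (exactly one): rivet ∉ Green.
(3): quill ∉ Green.
(6): bolt matches quill: bolt ∉ Green.
Only one box left: bolt ∈ North.
Only one box left: quill ∈ North.
Only one box left: rivet ∈ North.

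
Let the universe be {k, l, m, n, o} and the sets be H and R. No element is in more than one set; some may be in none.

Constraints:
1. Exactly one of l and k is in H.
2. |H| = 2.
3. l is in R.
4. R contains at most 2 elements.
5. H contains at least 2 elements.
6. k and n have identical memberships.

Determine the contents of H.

H = {k, n}

From (3): l ∈ R.
(1) (exactly one): k ∈ H.
(6): n matches k: n ∈ H.
(2): H already has 2, so the rest are out.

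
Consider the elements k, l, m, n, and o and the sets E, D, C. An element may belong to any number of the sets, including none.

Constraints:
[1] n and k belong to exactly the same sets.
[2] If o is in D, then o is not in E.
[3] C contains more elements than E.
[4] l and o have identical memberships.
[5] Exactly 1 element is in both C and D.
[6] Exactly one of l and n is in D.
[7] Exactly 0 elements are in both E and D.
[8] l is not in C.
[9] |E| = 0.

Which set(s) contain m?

From (8): l ∉ C.
(4): o matches l: o ∉ C.
(9): E already has 0, so the rest are out.
Suppose m ∉ D: no assignment then satisfies all the clues, so m ∈ D.

m: C, D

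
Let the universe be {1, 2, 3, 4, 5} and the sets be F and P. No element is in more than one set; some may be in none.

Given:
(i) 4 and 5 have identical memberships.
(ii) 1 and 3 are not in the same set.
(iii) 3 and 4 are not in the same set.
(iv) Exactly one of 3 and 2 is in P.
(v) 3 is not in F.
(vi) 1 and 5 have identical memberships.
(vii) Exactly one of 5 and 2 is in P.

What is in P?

P = {2}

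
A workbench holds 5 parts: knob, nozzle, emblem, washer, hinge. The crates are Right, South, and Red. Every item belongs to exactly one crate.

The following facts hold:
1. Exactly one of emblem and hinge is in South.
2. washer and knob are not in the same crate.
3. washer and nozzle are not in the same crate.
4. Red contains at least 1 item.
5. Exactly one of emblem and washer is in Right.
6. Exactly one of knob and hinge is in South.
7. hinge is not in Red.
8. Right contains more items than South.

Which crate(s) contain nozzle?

From (7): hinge ∉ Red.
Suppose nozzle ∉ Right: no assignment then satisfies all the clues, so nozzle ∈ Right.

nozzle: Right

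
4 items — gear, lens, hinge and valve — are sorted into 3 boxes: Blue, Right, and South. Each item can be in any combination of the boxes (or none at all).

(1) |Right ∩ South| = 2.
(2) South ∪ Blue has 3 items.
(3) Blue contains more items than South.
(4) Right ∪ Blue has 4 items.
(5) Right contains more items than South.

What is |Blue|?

3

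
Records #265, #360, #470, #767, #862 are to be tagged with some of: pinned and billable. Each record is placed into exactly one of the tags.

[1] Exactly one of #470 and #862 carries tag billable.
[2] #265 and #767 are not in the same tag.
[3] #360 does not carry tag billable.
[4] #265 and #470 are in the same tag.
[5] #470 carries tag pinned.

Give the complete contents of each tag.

pinned = {#265, #360, #470}; billable = {#767, #862}

From (3): #360 ∉ billable.
From (5): #470 ∈ pinned.
(1) (exactly one): #862 ∈ billable.
(4): #265 matches #470: #265 ∈ pinned.
Only one tag left: #360 ∈ pinned.
(2): #767 ∉ pinned.
Only one tag left: #767 ∈ billable.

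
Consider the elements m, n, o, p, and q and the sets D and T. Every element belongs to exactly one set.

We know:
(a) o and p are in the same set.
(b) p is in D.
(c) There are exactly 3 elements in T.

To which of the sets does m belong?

m: T

From (b): p ∈ D.
(a): o matches p: o ∈ D.
(c): only 3 candidates remain for T, so all are in.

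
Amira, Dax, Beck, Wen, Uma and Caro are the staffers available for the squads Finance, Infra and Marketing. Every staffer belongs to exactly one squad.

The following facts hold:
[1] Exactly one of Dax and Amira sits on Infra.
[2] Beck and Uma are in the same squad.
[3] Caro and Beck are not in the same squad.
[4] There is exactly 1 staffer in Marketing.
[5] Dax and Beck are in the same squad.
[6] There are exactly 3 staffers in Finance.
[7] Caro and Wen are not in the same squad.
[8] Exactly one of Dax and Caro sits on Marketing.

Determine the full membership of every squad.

Finance = {Beck, Dax, Uma}; Infra = {Amira, Wen}; Marketing = {Caro}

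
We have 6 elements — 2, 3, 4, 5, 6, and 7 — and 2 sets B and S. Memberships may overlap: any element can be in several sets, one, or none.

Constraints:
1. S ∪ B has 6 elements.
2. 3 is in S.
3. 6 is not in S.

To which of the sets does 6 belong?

From (2): 3 ∈ S.
From (3): 6 ∉ S.
Suppose 6 ∉ B: no assignment then satisfies all the clues, so 6 ∈ B.

6: B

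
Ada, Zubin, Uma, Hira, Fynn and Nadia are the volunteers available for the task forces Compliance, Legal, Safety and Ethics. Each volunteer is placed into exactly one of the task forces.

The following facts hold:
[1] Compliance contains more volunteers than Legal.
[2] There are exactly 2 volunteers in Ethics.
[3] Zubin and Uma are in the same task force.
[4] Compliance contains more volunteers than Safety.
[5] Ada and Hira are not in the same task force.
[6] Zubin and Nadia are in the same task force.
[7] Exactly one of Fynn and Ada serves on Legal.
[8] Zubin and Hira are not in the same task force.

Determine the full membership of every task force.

Compliance = {Nadia, Uma, Zubin}; Legal = {Ada}; Safety = {}; Ethics = {Fynn, Hira}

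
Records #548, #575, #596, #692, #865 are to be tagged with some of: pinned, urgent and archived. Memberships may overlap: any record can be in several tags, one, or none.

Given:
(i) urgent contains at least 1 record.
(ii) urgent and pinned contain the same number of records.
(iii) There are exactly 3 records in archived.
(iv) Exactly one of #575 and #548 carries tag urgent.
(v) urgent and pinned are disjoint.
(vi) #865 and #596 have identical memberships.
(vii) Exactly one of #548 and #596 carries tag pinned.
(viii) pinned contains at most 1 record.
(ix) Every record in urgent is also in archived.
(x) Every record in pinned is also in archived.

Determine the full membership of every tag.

pinned = {#548}; urgent = {#575}; archived = {#548, #575, #692}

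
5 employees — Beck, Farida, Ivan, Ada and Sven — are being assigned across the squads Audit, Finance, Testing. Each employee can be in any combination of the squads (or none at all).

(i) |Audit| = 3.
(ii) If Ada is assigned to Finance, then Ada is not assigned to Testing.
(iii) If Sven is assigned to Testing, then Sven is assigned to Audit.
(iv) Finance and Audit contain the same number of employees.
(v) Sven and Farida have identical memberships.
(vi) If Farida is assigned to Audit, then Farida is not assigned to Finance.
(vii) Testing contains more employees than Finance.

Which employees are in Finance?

Finance = {Ada, Beck, Ivan}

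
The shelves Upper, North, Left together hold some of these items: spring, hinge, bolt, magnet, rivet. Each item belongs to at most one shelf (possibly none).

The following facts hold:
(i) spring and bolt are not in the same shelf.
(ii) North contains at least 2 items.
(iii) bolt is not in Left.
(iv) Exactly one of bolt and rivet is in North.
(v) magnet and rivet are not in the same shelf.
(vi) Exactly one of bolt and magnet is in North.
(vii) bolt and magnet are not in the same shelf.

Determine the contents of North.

North = {bolt, hinge}

From (iii): bolt ∉ Left.
Suppose spring ∈ North: no assignment then satisfies all the clues, so spring ∉ North.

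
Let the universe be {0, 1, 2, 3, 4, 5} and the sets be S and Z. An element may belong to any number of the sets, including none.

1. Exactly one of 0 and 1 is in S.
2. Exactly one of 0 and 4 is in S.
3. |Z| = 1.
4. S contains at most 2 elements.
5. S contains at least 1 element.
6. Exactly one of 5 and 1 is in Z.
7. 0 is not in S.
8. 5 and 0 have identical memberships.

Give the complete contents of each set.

S = {1, 4}; Z = {1}

From (7): 0 ∉ S.
(1) (exactly one): 1 ∈ S.
(2) (exactly one): 4 ∈ S.
(4): S already has 2, so the rest are out.
Suppose 0 ∈ Z: no assignment then satisfies all the clues, so 0 ∉ Z.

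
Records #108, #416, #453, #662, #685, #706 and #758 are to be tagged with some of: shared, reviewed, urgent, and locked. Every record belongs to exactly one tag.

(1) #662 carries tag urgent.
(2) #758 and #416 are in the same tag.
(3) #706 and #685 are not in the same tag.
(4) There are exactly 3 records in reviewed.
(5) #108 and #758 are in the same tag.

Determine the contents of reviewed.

reviewed = {#108, #416, #758}

From (1): #662 ∈ urgent.
Suppose #108 ∉ reviewed: no assignment then satisfies all the clues, so #108 ∈ reviewed.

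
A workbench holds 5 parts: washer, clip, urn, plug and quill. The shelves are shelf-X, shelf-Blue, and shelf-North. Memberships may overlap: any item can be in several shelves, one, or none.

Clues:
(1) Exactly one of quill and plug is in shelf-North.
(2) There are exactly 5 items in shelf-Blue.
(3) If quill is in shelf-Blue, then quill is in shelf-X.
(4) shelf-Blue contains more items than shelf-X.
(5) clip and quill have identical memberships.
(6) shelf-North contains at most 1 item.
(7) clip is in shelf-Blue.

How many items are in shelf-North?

1

From (7): clip ∈ shelf-Blue.
(2): only 5 candidates remain for shelf-Blue, so all are in.
(3): quill ∈ shelf-X.
(5): clip matches quill: clip ∈ shelf-X.
Suppose washer ∈ shelf-North: no assignment then satisfies all the clues, so washer ∉ shelf-North.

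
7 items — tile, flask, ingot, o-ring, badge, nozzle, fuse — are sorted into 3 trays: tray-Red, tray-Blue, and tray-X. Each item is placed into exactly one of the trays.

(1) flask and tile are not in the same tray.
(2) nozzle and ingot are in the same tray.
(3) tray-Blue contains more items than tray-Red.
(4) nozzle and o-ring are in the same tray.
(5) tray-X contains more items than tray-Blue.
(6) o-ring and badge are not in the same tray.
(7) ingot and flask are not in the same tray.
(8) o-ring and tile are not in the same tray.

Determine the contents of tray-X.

tray-X = {fuse, ingot, nozzle, o-ring}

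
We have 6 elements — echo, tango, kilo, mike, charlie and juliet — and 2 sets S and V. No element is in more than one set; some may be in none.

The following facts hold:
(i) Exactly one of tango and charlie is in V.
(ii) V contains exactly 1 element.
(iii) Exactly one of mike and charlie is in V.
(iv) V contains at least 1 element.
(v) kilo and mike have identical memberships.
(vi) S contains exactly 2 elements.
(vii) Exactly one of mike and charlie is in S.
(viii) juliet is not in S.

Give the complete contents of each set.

From (viii): juliet ∉ S.
Suppose echo ∈ S: no assignment then satisfies all the clues, so echo ∉ S.

S = {kilo, mike}; V = {charlie}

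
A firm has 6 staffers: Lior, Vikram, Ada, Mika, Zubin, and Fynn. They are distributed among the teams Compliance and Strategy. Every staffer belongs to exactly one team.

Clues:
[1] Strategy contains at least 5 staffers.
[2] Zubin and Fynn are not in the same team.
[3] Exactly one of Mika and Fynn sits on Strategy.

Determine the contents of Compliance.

Compliance = {Fynn}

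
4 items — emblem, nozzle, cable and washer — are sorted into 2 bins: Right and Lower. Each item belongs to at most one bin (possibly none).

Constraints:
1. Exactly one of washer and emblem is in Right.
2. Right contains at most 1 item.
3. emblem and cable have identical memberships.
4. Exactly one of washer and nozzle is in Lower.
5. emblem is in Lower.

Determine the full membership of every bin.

From (5): emblem ∈ Lower.
(1) (exactly one): washer ∈ Right.
(2): Right already has 1, so the rest are out.
(3): cable matches emblem: cable ∈ Lower.
(4) (exactly one): nozzle ∈ Lower.

Right = {washer}; Lower = {cable, emblem, nozzle}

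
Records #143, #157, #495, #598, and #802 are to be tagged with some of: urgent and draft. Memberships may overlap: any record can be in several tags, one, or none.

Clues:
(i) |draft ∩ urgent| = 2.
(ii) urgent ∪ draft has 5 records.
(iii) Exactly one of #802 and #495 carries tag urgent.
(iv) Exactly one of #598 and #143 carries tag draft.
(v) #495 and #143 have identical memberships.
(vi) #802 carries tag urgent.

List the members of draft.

draft = {#143, #157, #495, #802}

From (vi): #802 ∈ urgent.
(iii) (exactly one): #495 ∉ urgent.
(v): #143 matches #495: #143 ∉ urgent.
Suppose #143 ∉ draft: no assignment then satisfies all the clues, so #143 ∈ draft.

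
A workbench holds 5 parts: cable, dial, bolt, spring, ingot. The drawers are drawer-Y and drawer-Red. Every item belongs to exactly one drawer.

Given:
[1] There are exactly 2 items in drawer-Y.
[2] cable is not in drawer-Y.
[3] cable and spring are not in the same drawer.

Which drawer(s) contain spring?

spring: drawer-Y

From (2): cable ∉ drawer-Y.
Only one drawer left: cable ∈ drawer-Red.
(3): spring ∉ drawer-Red.
Only one drawer left: spring ∈ drawer-Y.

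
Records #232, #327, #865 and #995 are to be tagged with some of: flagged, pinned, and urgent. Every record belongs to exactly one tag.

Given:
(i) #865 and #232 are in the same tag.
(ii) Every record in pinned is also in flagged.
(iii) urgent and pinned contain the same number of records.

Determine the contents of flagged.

flagged = {#232, #327, #865, #995}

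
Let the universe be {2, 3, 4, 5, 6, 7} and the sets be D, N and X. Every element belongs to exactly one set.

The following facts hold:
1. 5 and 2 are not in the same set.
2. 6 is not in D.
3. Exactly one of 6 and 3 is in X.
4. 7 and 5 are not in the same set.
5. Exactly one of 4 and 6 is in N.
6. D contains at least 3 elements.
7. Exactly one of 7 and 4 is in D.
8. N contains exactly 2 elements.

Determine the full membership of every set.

D = {2, 3, 7}; N = {4, 5}; X = {6}

From (2): 6 ∉ D.
Suppose 2 ∉ D: no assignment then satisfies all the clues, so 2 ∈ D.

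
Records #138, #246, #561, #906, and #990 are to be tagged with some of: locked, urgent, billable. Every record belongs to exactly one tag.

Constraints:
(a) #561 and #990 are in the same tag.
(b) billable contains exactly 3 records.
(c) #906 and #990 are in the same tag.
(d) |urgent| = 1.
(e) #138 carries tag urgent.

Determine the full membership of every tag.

locked = {#246}; urgent = {#138}; billable = {#561, #906, #990}

From (e): #138 ∈ urgent.
(d): urgent already has 1, so the rest are out.
Suppose #246 ∉ locked: no assignment then satisfies all the clues, so #246 ∈ locked.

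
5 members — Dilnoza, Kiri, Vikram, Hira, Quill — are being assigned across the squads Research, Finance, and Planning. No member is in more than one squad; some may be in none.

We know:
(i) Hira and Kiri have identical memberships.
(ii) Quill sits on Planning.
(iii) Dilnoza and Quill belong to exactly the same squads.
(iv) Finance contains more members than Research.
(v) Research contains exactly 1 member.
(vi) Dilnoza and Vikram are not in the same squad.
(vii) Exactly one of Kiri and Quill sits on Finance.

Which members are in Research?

From (ii): Quill ∈ Planning.
(iii): Dilnoza matches Quill: Dilnoza ∉ Research.
(iii): Dilnoza matches Quill: Dilnoza ∉ Finance.
(iii): Dilnoza matches Quill: Dilnoza ∈ Planning.
(vi): Vikram ∉ Planning.
(vii) (exactly one): Kiri ∈ Finance.
(i): Hira matches Kiri: Hira ∉ Research.
(i): Hira matches Kiri: Hira ∈ Finance.
(v): only 1 candidates remain for Research, so all are in.

Research = {Vikram}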